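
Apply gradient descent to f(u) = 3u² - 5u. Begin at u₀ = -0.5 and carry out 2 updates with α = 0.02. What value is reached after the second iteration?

-0.1992

f′(u) = 6u - 5
u₁ = -0.5 − 0.02·(-8) = -0.34
u₂ = -0.34 − 0.02·(-7.04) = -0.1992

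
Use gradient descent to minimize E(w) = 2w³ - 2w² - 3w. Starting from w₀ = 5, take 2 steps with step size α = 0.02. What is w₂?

1.990608

E′(w) = 6w² - 4w - 3
Step 1: E′(5) = 127; w₁ = 5 − 0.02·127 = 2.46
Step 2: E′(2.46) = 23.4696; w₂ = 2.46 − 0.02·23.4696 = 1.990608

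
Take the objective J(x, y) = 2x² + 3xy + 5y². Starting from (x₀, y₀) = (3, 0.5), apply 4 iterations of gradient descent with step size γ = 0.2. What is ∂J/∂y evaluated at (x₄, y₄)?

40.5248

∇J = (4x + 3y, 3x + 10y)
(x₁, y₁) = (3, 0.5) − 0.2·(13.5, 14) = (0.3, -2.3)
(x₂, y₂) = (0.3, -2.3) − 0.2·(-5.7, -22.1) = (1.44, 2.12)
(x₃, y₃) = (1.44, 2.12) − 0.2·(12.12, 25.52) = (-0.984, -2.984)
(x₄, y₄) = (-0.984, -2.984) − 0.2·(-12.888, -32.792) = (1.5936, 3.5744)
∂J/∂y at (1.5936, 3.5744) = 40.5248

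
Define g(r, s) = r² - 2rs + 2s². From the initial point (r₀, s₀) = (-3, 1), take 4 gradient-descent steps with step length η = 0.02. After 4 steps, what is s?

0.32517632

∇g = (2r - 2s, -2r + 4s)
(r₁, s₁) = (-3, 1) − 0.02·(-8, 10) = (-2.84, 0.8)
(r₂, s₂) = (-2.84, 0.8) − 0.02·(-7.28, 8.88) = (-2.6944, 0.6224)
(r₃, s₃) = (-2.6944, 0.6224) − 0.02·(-6.6336, 7.8784) = (-2.561728, 0.464832)
(r₄, s₄) = (-2.561728, 0.464832) − 0.02·(-6.05312, 6.982784) = (-2.4406656, 0.32517632)
s = 0.32517632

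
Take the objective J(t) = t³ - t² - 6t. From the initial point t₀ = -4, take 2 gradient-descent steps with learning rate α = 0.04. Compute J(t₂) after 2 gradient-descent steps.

J′(t) = 3t² - 2t - 6
Step 1: J′(-4) = 50; t₁ = -4 − 0.04·50 = -6
Step 2: J′(-6) = 114; t₂ = -6 − 0.04·114 = -10.56
J(-10.56) = -1225.737216

-1225.737216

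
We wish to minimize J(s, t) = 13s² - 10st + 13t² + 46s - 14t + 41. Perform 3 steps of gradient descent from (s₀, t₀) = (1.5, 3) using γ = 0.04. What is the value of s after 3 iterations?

-1.6888

∇J = (26s - 10t + 46, -10s + 26t - 14)
Step 1: at (1.5, 3), ∇J = (55, 49) → (1.5, 3) − 0.04·(55, 49) = (-0.7, 1.04)
Step 2: at (-0.7, 1.04), ∇J = (17.4, 20.04) → (-0.7, 1.04) − 0.04·(17.4, 20.04) = (-1.396, 0.2384)
Step 3: at (-1.396, 0.2384), ∇J = (7.32, 6.1584) → (-1.396, 0.2384) − 0.04·(7.32, 6.1584) = (-1.6888, -0.007936)
s = -1.6888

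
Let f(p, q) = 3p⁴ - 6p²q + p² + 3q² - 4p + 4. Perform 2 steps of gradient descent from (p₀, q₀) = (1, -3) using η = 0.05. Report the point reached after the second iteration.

(1.7522, -0.753)

∇f = (12p³ - 12pq + 2p - 4, -6p² + 6q)
(p₁, q₁) = (1, -3) − 0.05·(46, -24) = (-1.3, -1.8)
(p₂, q₂) = (-1.3, -1.8) − 0.05·(-61.044, -20.94) = (1.7522, -0.753)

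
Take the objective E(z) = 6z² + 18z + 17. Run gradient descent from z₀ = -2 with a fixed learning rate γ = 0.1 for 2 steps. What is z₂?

E′(z) = 12z + 18
z₁ = -2 − 0.1·(-6) = -1.4
z₂ = -1.4 − 0.1·1.2 = -1.52

-1.52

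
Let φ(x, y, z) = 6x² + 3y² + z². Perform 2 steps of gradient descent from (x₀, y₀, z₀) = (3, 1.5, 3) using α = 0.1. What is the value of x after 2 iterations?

∇φ = (12x, 6y, 2z)
(x₁, y₁, z₁) = (3, 1.5, 3) − 0.1·(36, 9, 6) = (-0.6, 0.6, 2.4)
(x₂, y₂, z₂) = (-0.6, 0.6, 2.4) − 0.1·(-7.2, 3.6, 4.8) = (0.12, 0.24, 1.92)
x = 0.12

0.12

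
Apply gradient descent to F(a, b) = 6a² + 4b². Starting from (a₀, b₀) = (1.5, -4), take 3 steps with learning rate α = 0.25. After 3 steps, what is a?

∇F = (12a, 8b)
(a₁, b₁) = (1.5, -4) − 0.25·(18, -32) = (-3, 4)
(a₂, b₂) = (-3, 4) − 0.25·(-36, 32) = (6, -4)
(a₃, b₃) = (6, -4) − 0.25·(72, -32) = (-12, 4)
a = -12

-12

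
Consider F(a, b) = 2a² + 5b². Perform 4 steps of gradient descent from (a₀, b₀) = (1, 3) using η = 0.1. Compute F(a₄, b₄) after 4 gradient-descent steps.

∇F = (4a, 10b)
Step 1: at (1, 3), ∇F = (4, 30) → (1, 3) − 0.1·(4, 30) = (0.6, 0)
Step 2: at (0.6, 0), ∇F = (2.4, 0) → (0.6, 0) − 0.1·(2.4, 0) = (0.36, 0)
Step 3: at (0.36, 0), ∇F = (1.44, 0) → (0.36, 0) − 0.1·(1.44, 0) = (0.216, 0)
Step 4: at (0.216, 0), ∇F = (0.864, 0) → (0.216, 0) − 0.1·(0.864, 0) = (0.1296, 0)
F(0.1296, 0) = 0.03359232

0.03359232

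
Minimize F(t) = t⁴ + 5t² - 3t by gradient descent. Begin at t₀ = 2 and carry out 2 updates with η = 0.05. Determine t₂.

-0.056775

F′(t) = 4t³ + 10t - 3
t₁ = 2 − 0.05·49 = -0.45
t₂ = -0.45 − 0.05·(-7.8645) = -0.056775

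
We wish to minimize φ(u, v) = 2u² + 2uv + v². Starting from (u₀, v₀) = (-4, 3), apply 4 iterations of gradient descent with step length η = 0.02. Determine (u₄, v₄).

∇φ = (4u + 2v, 2u + 2v)
(u₁, v₁) = (-4, 3) − 0.02·(-10, -2) = (-3.8, 3.04)
(u₂, v₂) = (-3.8, 3.04) − 0.02·(-9.12, -1.52) = (-3.6176, 3.0704)
(u₃, v₃) = (-3.6176, 3.0704) − 0.02·(-8.3296, -1.0944) = (-3.451008, 3.092288)
(u₄, v₄) = (-3.451008, 3.092288) − 0.02·(-7.619456, -0.71744) = (-3.29861888, 3.1066368)

(-3.29861888, 3.1066368)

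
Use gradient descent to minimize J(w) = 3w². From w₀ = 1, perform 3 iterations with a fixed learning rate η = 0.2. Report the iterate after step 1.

-0.2

J′(w) = 6w
Step 1: J′(1) = 6; w₁ = 1 − 0.2·6 = -0.2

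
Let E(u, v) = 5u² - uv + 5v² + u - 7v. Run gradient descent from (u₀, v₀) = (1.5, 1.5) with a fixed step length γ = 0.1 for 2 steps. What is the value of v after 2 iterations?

0.705

∇E = (10u - v + 1, -u + 10v - 7)
(u₁, v₁) = (1.5, 1.5) − 0.1·(14.5, 6.5) = (0.05, 0.85)
(u₂, v₂) = (0.05, 0.85) − 0.1·(0.65, 1.45) = (-0.015, 0.705)
v = 0.705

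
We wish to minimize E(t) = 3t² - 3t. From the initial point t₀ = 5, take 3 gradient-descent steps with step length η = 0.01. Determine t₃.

4.237628

E′(t) = 6t - 3
Step 1: E′(5) = 27; t₁ = 5 − 0.01·27 = 4.73
Step 2: E′(4.73) = 25.38; t₂ = 4.73 − 0.01·25.38 = 4.4762
Step 3: E′(4.4762) = 23.8572; t₃ = 4.4762 − 0.01·23.8572 = 4.237628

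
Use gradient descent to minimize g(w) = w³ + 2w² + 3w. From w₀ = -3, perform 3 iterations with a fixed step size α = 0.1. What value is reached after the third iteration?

-36.9097392

g′(w) = 3w² + 4w + 3
Step 1: g′(-3) = 18; w₁ = -3 − 0.1·18 = -4.8
Step 2: g′(-4.8) = 52.92; w₂ = -4.8 − 0.1·52.92 = -10.092
Step 3: g′(-10.092) = 268.177392; w₃ = -10.092 − 0.1·268.177392 = -36.9097392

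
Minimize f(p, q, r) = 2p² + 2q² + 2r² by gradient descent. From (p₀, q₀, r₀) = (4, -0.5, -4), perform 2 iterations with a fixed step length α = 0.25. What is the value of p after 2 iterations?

∇f = (4p, 4q, 4r)
(p₁, q₁, r₁) = (4, -0.5, -4) − 0.25·(16, -2, -16) = (0, 0, 0)
(p₂, q₂, r₂) = (0, 0, 0) − 0.25·(0, 0, 0) = (0, 0, 0)
p = 0

0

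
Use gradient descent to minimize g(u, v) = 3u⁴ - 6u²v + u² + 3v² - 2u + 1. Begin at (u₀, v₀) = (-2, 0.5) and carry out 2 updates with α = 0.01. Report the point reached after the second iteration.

∇g = (12u³ - 12uv + 2u - 2, -6u² + 6v)
Step 1: at (-2, 0.5), ∇g = (-90, -21) → (-2, 0.5) − 0.01·(-90, -21) = (-1.1, 0.71)
Step 2: at (-1.1, 0.71), ∇g = (-10.8, -3) → (-1.1, 0.71) − 0.01·(-10.8, -3) = (-0.992, 0.74)

(-0.992, 0.74)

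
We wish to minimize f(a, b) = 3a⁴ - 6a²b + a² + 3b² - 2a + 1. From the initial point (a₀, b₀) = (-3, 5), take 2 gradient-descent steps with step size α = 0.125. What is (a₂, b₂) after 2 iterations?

∇f = (12a³ - 12ab + 2a - 2, -6a² + 6b)
Step 1: at (-3, 5), ∇f = (-152, -24) → (-3, 5) − 0.125·(-152, -24) = (16, 8)
Step 2: at (16, 8), ∇f = (47646, -1488) → (16, 8) − 0.125·(47646, -1488) = (-5939.75, 194)

(-5939.75, 194)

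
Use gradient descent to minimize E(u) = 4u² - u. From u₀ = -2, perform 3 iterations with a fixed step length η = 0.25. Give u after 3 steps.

E′(u) = 8u - 1
Step 1: E′(-2) = -17; u₁ = -2 − 0.25·(-17) = 2.25
Step 2: E′(2.25) = 17; u₂ = 2.25 − 0.25·17 = -2
Step 3: E′(-2) = -17; u₃ = -2 − 0.25·(-17) = 2.25

2.25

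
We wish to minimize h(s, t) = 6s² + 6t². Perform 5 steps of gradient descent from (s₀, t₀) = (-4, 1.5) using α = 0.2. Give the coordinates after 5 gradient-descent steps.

∇h = (12s, 12t)
Step 1: at (-4, 1.5), ∇h = (-48, 18) → (-4, 1.5) − 0.2·(-48, 18) = (5.6, -2.1)
Step 2: at (5.6, -2.1), ∇h = (67.2, -25.2) → (5.6, -2.1) − 0.2·(67.2, -25.2) = (-7.84, 2.94)
Step 3: at (-7.84, 2.94), ∇h = (-94.08, 35.28) → (-7.84, 2.94) − 0.2·(-94.08, 35.28) = (10.976, -4.116)
Step 4: at (10.976, -4.116), ∇h = (131.712, -49.392) → (10.976, -4.116) − 0.2·(131.712, -49.392) = (-15.3664, 5.7624)
Step 5: at (-15.3664, 5.7624), ∇h = (-184.3968, 69.1488) → (-15.3664, 5.7624) − 0.2·(-184.3968, 69.1488) = (21.51296, -8.06736)

(21.51296, -8.06736)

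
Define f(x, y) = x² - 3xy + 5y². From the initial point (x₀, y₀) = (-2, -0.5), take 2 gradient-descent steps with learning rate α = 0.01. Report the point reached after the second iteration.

∇f = (2x - 3y, -3x + 10y)
(x₁, y₁) = (-2, -0.5) − 0.01·(-2.5, 1) = (-1.975, -0.51)
(x₂, y₂) = (-1.975, -0.51) − 0.01·(-2.42, 0.825) = (-1.9508, -0.51825)

(-1.9508, -0.51825)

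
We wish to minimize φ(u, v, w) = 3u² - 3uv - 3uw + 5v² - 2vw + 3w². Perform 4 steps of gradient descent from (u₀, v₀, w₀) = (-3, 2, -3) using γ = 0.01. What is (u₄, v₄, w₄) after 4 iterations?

∇φ = (6u - 3v - 3w, -3u + 10v - 2w, -3u - 2v + 6w)
Step 1: at (-3, 2, -3), ∇φ = (-15, 35, -13) → (-3, 2, -3) − 0.01·(-15, 35, -13) = (-2.85, 1.65, -2.87)
Step 2: at (-2.85, 1.65, -2.87), ∇φ = (-13.44, 30.79, -11.97) → (-2.85, 1.65, -2.87) − 0.01·(-13.44, 30.79, -11.97) = (-2.7156, 1.3421, -2.7503)
Step 3: at (-2.7156, 1.3421, -2.7503), ∇φ = (-12.069, 27.0684, -11.0392) → (-2.7156, 1.3421, -2.7503) − 0.01·(-12.069, 27.0684, -11.0392) = (-2.59491, 1.071416, -2.639908)
Step 4: at (-2.59491, 1.071416, -2.639908), ∇φ = (-10.863984, 23.778706, -10.19755) → (-2.59491, 1.071416, -2.639908) − 0.01·(-10.863984, 23.778706, -10.19755) = (-2.48627016, 0.83362894, -2.5379325)

(-2.48627016, 0.83362894, -2.5379325)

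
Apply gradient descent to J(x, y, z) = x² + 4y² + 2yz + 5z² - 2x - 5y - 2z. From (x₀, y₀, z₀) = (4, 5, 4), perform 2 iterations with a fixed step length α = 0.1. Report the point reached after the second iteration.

(2.92, 0.8, 0.06)

∇J = (2x - 2, 8y + 2z - 5, 2y + 10z - 2)
Step 1: at (4, 5, 4), ∇J = (6, 43, 48) → (4, 5, 4) − 0.1·(6, 43, 48) = (3.4, 0.7, -0.8)
Step 2: at (3.4, 0.7, -0.8), ∇J = (4.8, -1, -8.6) → (3.4, 0.7, -0.8) − 0.1·(4.8, -1, -8.6) = (2.92, 0.8, 0.06)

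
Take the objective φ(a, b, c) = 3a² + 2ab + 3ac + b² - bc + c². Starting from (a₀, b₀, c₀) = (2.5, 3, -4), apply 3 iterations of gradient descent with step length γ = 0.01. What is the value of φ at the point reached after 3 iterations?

32.188055120647

∇φ = (6a + 2b + 3c, 2a + 2b - c, 3a - b + 2c)
Step 1: at (2.5, 3, -4), ∇φ = (9, 15, -3.5) → (2.5, 3, -4) − 0.01·(9, 15, -3.5) = (2.41, 2.85, -3.965)
Step 2: at (2.41, 2.85, -3.965), ∇φ = (8.265, 14.485, -3.55) → (2.41, 2.85, -3.965) − 0.01·(8.265, 14.485, -3.55) = (2.32735, 2.70515, -3.9295)
Step 3: at (2.32735, 2.70515, -3.9295), ∇φ = (7.5859, 13.9945, -3.5821) → (2.32735, 2.70515, -3.9295) − 0.01·(7.5859, 13.9945, -3.5821) = (2.251491, 2.565205, -3.893679)
φ(2.251491, 2.565205, -3.893679) = 32.188055120647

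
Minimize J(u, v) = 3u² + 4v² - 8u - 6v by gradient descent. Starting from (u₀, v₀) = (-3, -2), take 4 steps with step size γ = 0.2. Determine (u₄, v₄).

(1.3264, 0.3936)

∇J = (6u - 8, 8v - 6)
Step 1: at (-3, -2), ∇J = (-26, -22) → (-3, -2) − 0.2·(-26, -22) = (2.2, 2.4)
Step 2: at (2.2, 2.4), ∇J = (5.2, 13.2) → (2.2, 2.4) − 0.2·(5.2, 13.2) = (1.16, -0.24)
Step 3: at (1.16, -0.24), ∇J = (-1.04, -7.92) → (1.16, -0.24) − 0.2·(-1.04, -7.92) = (1.368, 1.344)
Step 4: at (1.368, 1.344), ∇J = (0.208, 4.752) → (1.368, 1.344) − 0.2·(0.208, 4.752) = (1.3264, 0.3936)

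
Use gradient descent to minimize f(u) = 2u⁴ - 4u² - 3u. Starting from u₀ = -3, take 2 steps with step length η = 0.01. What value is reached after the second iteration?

-1.01139

f′(u) = 8u³ - 8u - 3
u₁ = -3 − 0.01·(-195) = -1.05
u₂ = -1.05 − 0.01·(-3.861) = -1.01139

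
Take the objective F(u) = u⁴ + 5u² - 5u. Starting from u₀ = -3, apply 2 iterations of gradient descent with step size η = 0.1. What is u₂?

F′(u) = 4u³ + 10u - 5
Step 1: F′(-3) = -143; u₁ = -3 − 0.1·(-143) = 11.3
Step 2: F′(11.3) = 5879.588; u₂ = 11.3 − 0.1·5879.588 = -576.6588

-576.6588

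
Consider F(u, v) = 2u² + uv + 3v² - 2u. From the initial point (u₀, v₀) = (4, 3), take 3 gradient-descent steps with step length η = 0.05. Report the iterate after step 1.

(3.15, 1.9)

∇F = (4u + v - 2, u + 6v)
Step 1: at (4, 3), ∇F = (17, 22) → (4, 3) − 0.05·(17, 22) = (3.15, 1.9)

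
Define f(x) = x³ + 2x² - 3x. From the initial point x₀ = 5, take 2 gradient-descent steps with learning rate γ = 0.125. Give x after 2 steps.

f′(x) = 3x² + 4x - 3
Step 1: f′(5) = 92; x₁ = 5 − 0.125·92 = -6.5
Step 2: f′(-6.5) = 97.75; x₂ = -6.5 − 0.125·97.75 = -18.71875

-18.71875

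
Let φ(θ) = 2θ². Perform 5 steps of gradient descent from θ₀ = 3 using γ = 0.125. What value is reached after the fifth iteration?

φ′(θ) = 4θ
θ₁ = 3 − 0.125·12 = 1.5
θ₂ = 1.5 − 0.125·6 = 0.75
θ₃ = 0.75 − 0.125·3 = 0.375
θ₄ = 0.375 − 0.125·1.5 = 0.1875
θ₅ = 0.1875 − 0.125·0.75 = 0.09375

0.09375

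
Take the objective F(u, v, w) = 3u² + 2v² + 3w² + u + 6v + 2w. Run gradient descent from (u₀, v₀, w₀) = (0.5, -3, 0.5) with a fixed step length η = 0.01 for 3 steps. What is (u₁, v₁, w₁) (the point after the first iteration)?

(0.46, -2.94, 0.45)

∇F = (6u + 1, 4v + 6, 6w + 2)
Step 1: at (0.5, -3, 0.5), ∇F = (4, -6, 5) → (0.5, -3, 0.5) − 0.01·(4, -6, 5) = (0.46, -2.94, 0.45)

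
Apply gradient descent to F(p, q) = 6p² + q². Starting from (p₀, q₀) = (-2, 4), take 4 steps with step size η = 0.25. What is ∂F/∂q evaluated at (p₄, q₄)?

0.5

∇F = (12p, 2q)
Step 1: at (-2, 4), ∇F = (-24, 8) → (-2, 4) − 0.25·(-24, 8) = (4, 2)
Step 2: at (4, 2), ∇F = (48, 4) → (4, 2) − 0.25·(48, 4) = (-8, 1)
Step 3: at (-8, 1), ∇F = (-96, 2) → (-8, 1) − 0.25·(-96, 2) = (16, 0.5)
Step 4: at (16, 0.5), ∇F = (192, 1) → (16, 0.5) − 0.25·(192, 1) = (-32, 0.25)
∂F/∂q at (-32, 0.25) = 0.5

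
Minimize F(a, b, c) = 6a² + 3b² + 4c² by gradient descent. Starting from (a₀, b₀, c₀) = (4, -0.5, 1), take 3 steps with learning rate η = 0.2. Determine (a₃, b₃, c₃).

(-10.976, 0.004, -0.216)

∇F = (12a, 6b, 8c)
Step 1: at (4, -0.5, 1), ∇F = (48, -3, 8) → (4, -0.5, 1) − 0.2·(48, -3, 8) = (-5.6, 0.1, -0.6)
Step 2: at (-5.6, 0.1, -0.6), ∇F = (-67.2, 0.6, -4.8) → (-5.6, 0.1, -0.6) − 0.2·(-67.2, 0.6, -4.8) = (7.84, -0.02, 0.36)
Step 3: at (7.84, -0.02, 0.36), ∇F = (94.08, -0.12, 2.88) → (7.84, -0.02, 0.36) − 0.2·(94.08, -0.12, 2.88) = (-10.976, 0.004, -0.216)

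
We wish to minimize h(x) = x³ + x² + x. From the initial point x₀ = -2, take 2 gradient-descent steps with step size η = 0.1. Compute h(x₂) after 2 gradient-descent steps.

-101.283300807

h′(x) = 3x² + 2x + 1
x₁ = -2 − 0.1·9 = -2.9
x₂ = -2.9 − 0.1·20.43 = -4.943
h(-4.943) = -101.283300807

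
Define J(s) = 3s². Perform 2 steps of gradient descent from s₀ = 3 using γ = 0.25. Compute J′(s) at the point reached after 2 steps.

J′(s) = 6s
s₁ = 3 − 0.25·18 = -1.5
s₂ = -1.5 − 0.25·(-9) = 0.75
J′(s) at (0.75) = 4.5

4.5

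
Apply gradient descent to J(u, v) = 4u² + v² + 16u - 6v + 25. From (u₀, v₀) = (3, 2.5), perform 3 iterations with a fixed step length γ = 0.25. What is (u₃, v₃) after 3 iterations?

∇J = (8u + 16, 2v - 6)
(u₁, v₁) = (3, 2.5) − 0.25·(40, -1) = (-7, 2.75)
(u₂, v₂) = (-7, 2.75) − 0.25·(-40, -0.5) = (3, 2.875)
(u₃, v₃) = (3, 2.875) − 0.25·(40, -0.25) = (-7, 2.9375)

(-7, 2.9375)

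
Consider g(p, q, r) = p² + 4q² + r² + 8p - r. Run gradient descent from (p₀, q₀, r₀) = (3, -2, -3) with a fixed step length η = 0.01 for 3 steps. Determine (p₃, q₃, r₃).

(2.588344, -1.557376, -2.794172)

∇g = (2p + 8, 8q, 2r - 1)
Step 1: at (3, -2, -3), ∇g = (14, -16, -7) → (3, -2, -3) − 0.01·(14, -16, -7) = (2.86, -1.84, -2.93)
Step 2: at (2.86, -1.84, -2.93), ∇g = (13.72, -14.72, -6.86) → (2.86, -1.84, -2.93) − 0.01·(13.72, -14.72, -6.86) = (2.7228, -1.6928, -2.8614)
Step 3: at (2.7228, -1.6928, -2.8614), ∇g = (13.4456, -13.5424, -6.7228) → (2.7228, -1.6928, -2.8614) − 0.01·(13.4456, -13.5424, -6.7228) = (2.588344, -1.557376, -2.794172)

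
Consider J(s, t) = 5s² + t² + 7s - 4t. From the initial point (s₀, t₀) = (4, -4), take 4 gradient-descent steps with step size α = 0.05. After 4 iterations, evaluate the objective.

∇J = (10s + 7, 2t - 4)
Step 1: at (4, -4), ∇J = (47, -12) → (4, -4) − 0.05·(47, -12) = (1.65, -3.4)
Step 2: at (1.65, -3.4), ∇J = (23.5, -10.8) → (1.65, -3.4) − 0.05·(23.5, -10.8) = (0.475, -2.86)
Step 3: at (0.475, -2.86), ∇J = (11.75, -9.72) → (0.475, -2.86) − 0.05·(11.75, -9.72) = (-0.1125, -2.374)
Step 4: at (-0.1125, -2.374), ∇J = (5.875, -8.748) → (-0.1125, -2.374) − 0.05·(5.875, -8.748) = (-0.40625, -1.9366)
J(-0.40625, -1.9366) = 9.4782648725

9.4782648725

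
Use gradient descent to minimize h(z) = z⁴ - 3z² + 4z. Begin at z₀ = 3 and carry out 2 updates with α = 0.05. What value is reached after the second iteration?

h′(z) = 4z³ - 6z + 4
Step 1: h′(3) = 94; z₁ = 3 − 0.05·94 = -1.7
Step 2: h′(-1.7) = -5.452; z₂ = -1.7 − 0.05·(-5.452) = -1.4274

-1.4274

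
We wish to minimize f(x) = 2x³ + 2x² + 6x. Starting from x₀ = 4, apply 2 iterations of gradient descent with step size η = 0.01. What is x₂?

2.170056

f′(x) = 6x² + 4x + 6
x₁ = 4 − 0.01·118 = 2.82
x₂ = 2.82 − 0.01·64.9944 = 2.170056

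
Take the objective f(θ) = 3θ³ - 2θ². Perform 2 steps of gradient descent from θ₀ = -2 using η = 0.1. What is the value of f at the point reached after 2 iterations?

-292868.741660672

f′(θ) = 9θ² - 4θ
Step 1: f′(-2) = 44; θ₁ = -2 − 0.1·44 = -6.4
Step 2: f′(-6.4) = 394.24; θ₂ = -6.4 − 0.1·394.24 = -45.824
f(-45.824) = -292868.741660672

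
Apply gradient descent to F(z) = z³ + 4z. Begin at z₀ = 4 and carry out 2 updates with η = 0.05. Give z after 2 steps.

F′(z) = 3z² + 4
Step 1: F′(4) = 52; z₁ = 4 − 0.05·52 = 1.4
Step 2: F′(1.4) = 9.88; z₂ = 1.4 − 0.05·9.88 = 0.906

0.906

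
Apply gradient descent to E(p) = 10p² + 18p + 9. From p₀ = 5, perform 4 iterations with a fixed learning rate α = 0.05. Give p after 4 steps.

E′(p) = 20p + 18
p₁ = 5 − 0.05·118 = -0.9
p₂ = -0.9 − 0.05·0 = -0.9
p₃ = -0.9 − 0.05·0 = -0.9
p₄ = -0.9 − 0.05·0 = -0.9

-0.9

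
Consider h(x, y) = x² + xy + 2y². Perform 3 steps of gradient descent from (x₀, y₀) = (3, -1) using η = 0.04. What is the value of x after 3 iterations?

2.441984

∇h = (2x + y, x + 4y)
Step 1: at (3, -1), ∇h = (5, -1) → (3, -1) − 0.04·(5, -1) = (2.8, -0.96)
Step 2: at (2.8, -0.96), ∇h = (4.64, -1.04) → (2.8, -0.96) − 0.04·(4.64, -1.04) = (2.6144, -0.9184)
Step 3: at (2.6144, -0.9184), ∇h = (4.3104, -1.0592) → (2.6144, -0.9184) − 0.04·(4.3104, -1.0592) = (2.441984, -0.876032)
x = 2.441984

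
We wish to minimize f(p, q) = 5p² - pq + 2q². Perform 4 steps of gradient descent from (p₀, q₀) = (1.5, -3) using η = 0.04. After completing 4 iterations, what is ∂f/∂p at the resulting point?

∇f = (10p - q, -p + 4q)
(p₁, q₁) = (1.5, -3) − 0.04·(18, -13.5) = (0.78, -2.46)
(p₂, q₂) = (0.78, -2.46) − 0.04·(10.26, -10.62) = (0.3696, -2.0352)
(p₃, q₃) = (0.3696, -2.0352) − 0.04·(5.7312, -8.5104) = (0.140352, -1.694784)
(p₄, q₄) = (0.140352, -1.694784) − 0.04·(3.098304, -6.919488) = (0.01641984, -1.41800448)
∂f/∂p at (0.01641984, -1.41800448) = 1.58220288

1.58220288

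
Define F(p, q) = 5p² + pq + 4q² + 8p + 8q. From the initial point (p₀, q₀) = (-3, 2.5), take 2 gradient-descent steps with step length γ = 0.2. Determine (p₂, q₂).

(-2, -0.28)

∇F = (10p + q + 8, p + 8q + 8)
Step 1: at (-3, 2.5), ∇F = (-19.5, 25) → (-3, 2.5) − 0.2·(-19.5, 25) = (0.9, -2.5)
Step 2: at (0.9, -2.5), ∇F = (14.5, -11.1) → (0.9, -2.5) − 0.2·(14.5, -11.1) = (-2, -0.28)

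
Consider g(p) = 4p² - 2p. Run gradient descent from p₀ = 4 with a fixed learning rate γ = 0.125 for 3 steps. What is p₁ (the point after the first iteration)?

0.25

g′(p) = 8p - 2
p₁ = 4 − 0.125·30 = 0.25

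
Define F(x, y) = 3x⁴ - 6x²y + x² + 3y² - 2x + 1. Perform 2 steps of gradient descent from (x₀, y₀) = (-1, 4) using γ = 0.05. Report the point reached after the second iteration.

(3.4696, 4.198)

∇F = (12x³ - 12xy + 2x - 2, -6x² + 6y)
(x₁, y₁) = (-1, 4) − 0.05·(32, 18) = (-2.6, 3.1)
(x₂, y₂) = (-2.6, 3.1) − 0.05·(-121.392, -21.96) = (3.4696, 4.198)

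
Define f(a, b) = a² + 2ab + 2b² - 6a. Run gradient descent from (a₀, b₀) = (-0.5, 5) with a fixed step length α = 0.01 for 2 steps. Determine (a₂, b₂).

(-0.5556, 4.6282)

∇f = (2a + 2b - 6, 2a + 4b)
Step 1: at (-0.5, 5), ∇f = (3, 19) → (-0.5, 5) − 0.01·(3, 19) = (-0.53, 4.81)
Step 2: at (-0.53, 4.81), ∇f = (2.56, 18.18) → (-0.53, 4.81) − 0.01·(2.56, 18.18) = (-0.5556, 4.6282)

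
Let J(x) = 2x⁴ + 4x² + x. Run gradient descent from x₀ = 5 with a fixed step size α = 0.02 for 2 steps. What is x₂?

620.18069888

J′(x) = 8x³ + 8x + 1
x₁ = 5 − 0.02·1041 = -15.82
x₂ = -15.82 − 0.02·(-31800.034944) = 620.18069888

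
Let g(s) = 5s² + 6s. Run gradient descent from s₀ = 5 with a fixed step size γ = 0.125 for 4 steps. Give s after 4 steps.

-0.578125

g′(s) = 10s + 6
Step 1: g′(5) = 56; s₁ = 5 − 0.125·56 = -2
Step 2: g′(-2) = -14; s₂ = -2 − 0.125·(-14) = -0.25
Step 3: g′(-0.25) = 3.5; s₃ = -0.25 − 0.125·3.5 = -0.6875
Step 4: g′(-0.6875) = -0.875; s₄ = -0.6875 − 0.125·(-0.875) = -0.578125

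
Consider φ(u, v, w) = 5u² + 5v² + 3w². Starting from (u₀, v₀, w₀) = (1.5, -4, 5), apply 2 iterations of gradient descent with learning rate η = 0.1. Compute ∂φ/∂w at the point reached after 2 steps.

∇φ = (10u, 10v, 6w)
Step 1: at (1.5, -4, 5), ∇φ = (15, -40, 30) → (1.5, -4, 5) − 0.1·(15, -40, 30) = (0, 0, 2)
Step 2: at (0, 0, 2), ∇φ = (0, 0, 12) → (0, 0, 2) − 0.1·(0, 0, 12) = (0, 0, 0.8)
∂φ/∂w at (0, 0, 0.8) = 4.8

4.8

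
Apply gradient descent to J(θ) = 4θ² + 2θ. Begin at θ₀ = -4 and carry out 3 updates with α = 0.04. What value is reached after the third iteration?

J′(θ) = 8θ + 2
θ₁ = -4 − 0.04·(-30) = -2.8
θ₂ = -2.8 − 0.04·(-20.4) = -1.984
θ₃ = -1.984 − 0.04·(-13.872) = -1.42912

-1.42912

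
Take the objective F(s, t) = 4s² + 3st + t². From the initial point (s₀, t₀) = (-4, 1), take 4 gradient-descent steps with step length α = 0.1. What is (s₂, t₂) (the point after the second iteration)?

∇F = (8s + 3t, 3s + 2t)
(s₁, t₁) = (-4, 1) − 0.1·(-29, -10) = (-1.1, 2)
(s₂, t₂) = (-1.1, 2) − 0.1·(-2.8, 0.7) = (-0.82, 1.93)

(-0.82, 1.93)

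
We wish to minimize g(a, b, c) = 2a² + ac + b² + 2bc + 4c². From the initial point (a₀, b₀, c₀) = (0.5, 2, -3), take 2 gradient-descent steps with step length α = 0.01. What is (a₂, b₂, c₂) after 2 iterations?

∇g = (4a + c, 2b + 2c, a + 2b + 8c)
Step 1: at (0.5, 2, -3), ∇g = (-1, -2, -19.5) → (0.5, 2, -3) − 0.01·(-1, -2, -19.5) = (0.51, 2.02, -2.805)
Step 2: at (0.51, 2.02, -2.805), ∇g = (-0.765, -1.57, -17.89) → (0.51, 2.02, -2.805) − 0.01·(-0.765, -1.57, -17.89) = (0.51765, 2.0357, -2.6261)

(0.51765, 2.0357, -2.6261)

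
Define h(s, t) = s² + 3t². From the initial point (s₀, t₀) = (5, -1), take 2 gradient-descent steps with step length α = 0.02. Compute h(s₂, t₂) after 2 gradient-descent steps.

23.03275008

∇h = (2s, 6t)
Step 1: at (5, -1), ∇h = (10, -6) → (5, -1) − 0.02·(10, -6) = (4.8, -0.88)
Step 2: at (4.8, -0.88), ∇h = (9.6, -5.28) → (4.8, -0.88) − 0.02·(9.6, -5.28) = (4.608, -0.7744)
h(4.608, -0.7744) = 23.03275008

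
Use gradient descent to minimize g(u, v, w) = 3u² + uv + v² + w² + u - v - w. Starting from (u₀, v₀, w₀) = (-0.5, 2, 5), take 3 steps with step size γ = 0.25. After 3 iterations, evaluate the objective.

-0.33612060546875

∇g = (6u + v + 1, u + 2v - 1, 2w - 1)
(u₁, v₁, w₁) = (-0.5, 2, 5) − 0.25·(0, 2.5, 9) = (-0.5, 1.375, 2.75)
(u₂, v₂, w₂) = (-0.5, 1.375, 2.75) − 0.25·(-0.625, 1.25, 4.5) = (-0.34375, 1.0625, 1.625)
(u₃, v₃, w₃) = (-0.34375, 1.0625, 1.625) − 0.25·(0, 0.78125, 2.25) = (-0.34375, 0.8671875, 1.0625)
g(-0.34375, 0.8671875, 1.0625) = -0.33612060546875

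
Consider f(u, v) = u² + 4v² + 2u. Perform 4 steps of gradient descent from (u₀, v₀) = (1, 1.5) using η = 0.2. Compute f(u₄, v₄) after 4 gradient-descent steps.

∇f = (2u + 2, 8v)
(u₁, v₁) = (1, 1.5) − 0.2·(4, 12) = (0.2, -0.9)
(u₂, v₂) = (0.2, -0.9) − 0.2·(2.4, -7.2) = (-0.28, 0.54)
(u₃, v₃) = (-0.28, 0.54) − 0.2·(1.44, 4.32) = (-0.568, -0.324)
(u₄, v₄) = (-0.568, -0.324) − 0.2·(0.864, -2.592) = (-0.7408, 0.1944)
f(-0.7408, 0.1944) = -0.78164992

-0.78164992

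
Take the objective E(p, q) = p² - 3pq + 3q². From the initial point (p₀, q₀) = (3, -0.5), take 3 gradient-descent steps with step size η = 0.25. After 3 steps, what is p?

∇E = (2p - 3q, -3p + 6q)
(p₁, q₁) = (3, -0.5) − 0.25·(7.5, -12) = (1.125, 2.5)
(p₂, q₂) = (1.125, 2.5) − 0.25·(-5.25, 11.625) = (2.4375, -0.40625)
(p₃, q₃) = (2.4375, -0.40625) − 0.25·(6.09375, -9.75) = (0.9140625, 2.03125)
p = 0.9140625

0.9140625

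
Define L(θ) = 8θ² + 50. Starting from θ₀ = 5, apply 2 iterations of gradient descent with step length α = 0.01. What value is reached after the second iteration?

L′(θ) = 16θ
θ₁ = 5 − 0.01·80 = 4.2
θ₂ = 4.2 − 0.01·67.2 = 3.528

3.528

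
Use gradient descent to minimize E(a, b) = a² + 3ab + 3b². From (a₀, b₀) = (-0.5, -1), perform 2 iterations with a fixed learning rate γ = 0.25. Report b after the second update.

∇E = (2a + 3b, 3a + 6b)
Step 1: at (-0.5, -1), ∇E = (-4, -7.5) → (-0.5, -1) − 0.25·(-4, -7.5) = (0.5, 0.875)
Step 2: at (0.5, 0.875), ∇E = (3.625, 6.75) → (0.5, 0.875) − 0.25·(3.625, 6.75) = (-0.40625, -0.8125)
b = -0.8125

-0.8125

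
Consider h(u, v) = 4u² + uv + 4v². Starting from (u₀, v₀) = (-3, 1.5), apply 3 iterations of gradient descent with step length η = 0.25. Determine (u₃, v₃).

(2.4140625, 0.515625)

∇h = (8u + v, u + 8v)
Step 1: at (-3, 1.5), ∇h = (-22.5, 9) → (-3, 1.5) − 0.25·(-22.5, 9) = (2.625, -0.75)
Step 2: at (2.625, -0.75), ∇h = (20.25, -3.375) → (2.625, -0.75) − 0.25·(20.25, -3.375) = (-2.4375, 0.09375)
Step 3: at (-2.4375, 0.09375), ∇h = (-19.40625, -1.6875) → (-2.4375, 0.09375) − 0.25·(-19.40625, -1.6875) = (2.4140625, 0.515625)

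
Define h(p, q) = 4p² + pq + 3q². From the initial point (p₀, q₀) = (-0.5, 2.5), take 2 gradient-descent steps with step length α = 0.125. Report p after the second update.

-0.0859375

∇h = (8p + q, p + 6q)
Step 1: at (-0.5, 2.5), ∇h = (-1.5, 14.5) → (-0.5, 2.5) − 0.125·(-1.5, 14.5) = (-0.3125, 0.6875)
Step 2: at (-0.3125, 0.6875), ∇h = (-1.8125, 3.8125) → (-0.3125, 0.6875) − 0.125·(-1.8125, 3.8125) = (-0.0859375, 0.2109375)
p = -0.0859375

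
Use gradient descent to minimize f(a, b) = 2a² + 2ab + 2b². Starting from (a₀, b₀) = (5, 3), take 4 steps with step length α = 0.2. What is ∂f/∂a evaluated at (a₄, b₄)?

0.2976

∇f = (4a + 2b, 2a + 4b)
Step 1: at (5, 3), ∇f = (26, 22) → (5, 3) − 0.2·(26, 22) = (-0.2, -1.4)
Step 2: at (-0.2, -1.4), ∇f = (-3.6, -6) → (-0.2, -1.4) − 0.2·(-3.6, -6) = (0.52, -0.2)
Step 3: at (0.52, -0.2), ∇f = (1.68, 0.24) → (0.52, -0.2) − 0.2·(1.68, 0.24) = (0.184, -0.248)
Step 4: at (0.184, -0.248), ∇f = (0.24, -0.624) → (0.184, -0.248) − 0.2·(0.24, -0.624) = (0.136, -0.1232)
∂f/∂a at (0.136, -0.1232) = 0.2976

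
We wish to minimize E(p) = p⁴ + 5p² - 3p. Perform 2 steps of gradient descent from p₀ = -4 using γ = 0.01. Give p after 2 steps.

-0.83778796

E′(p) = 4p³ + 10p - 3
p₁ = -4 − 0.01·(-299) = -1.01
p₂ = -1.01 − 0.01·(-17.221204) = -0.83778796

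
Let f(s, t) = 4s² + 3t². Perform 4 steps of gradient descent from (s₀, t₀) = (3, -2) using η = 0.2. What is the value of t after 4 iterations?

∇f = (8s, 6t)
(s₁, t₁) = (3, -2) − 0.2·(24, -12) = (-1.8, 0.4)
(s₂, t₂) = (-1.8, 0.4) − 0.2·(-14.4, 2.4) = (1.08, -0.08)
(s₃, t₃) = (1.08, -0.08) − 0.2·(8.64, -0.48) = (-0.648, 0.016)
(s₄, t₄) = (-0.648, 0.016) − 0.2·(-5.184, 0.096) = (0.3888, -0.0032)
t = -0.0032

-0.0032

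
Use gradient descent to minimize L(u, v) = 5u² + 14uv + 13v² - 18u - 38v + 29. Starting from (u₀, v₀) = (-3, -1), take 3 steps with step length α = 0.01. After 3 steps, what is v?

1.21648

∇L = (10u + 14v - 18, 14u + 26v - 38)
Step 1: at (-3, -1), ∇L = (-62, -106) → (-3, -1) − 0.01·(-62, -106) = (-2.38, 0.06)
Step 2: at (-2.38, 0.06), ∇L = (-40.96, -69.76) → (-2.38, 0.06) − 0.01·(-40.96, -69.76) = (-1.9704, 0.7576)
Step 3: at (-1.9704, 0.7576), ∇L = (-27.0976, -45.888) → (-1.9704, 0.7576) − 0.01·(-27.0976, -45.888) = (-1.699424, 1.21648)
v = 1.21648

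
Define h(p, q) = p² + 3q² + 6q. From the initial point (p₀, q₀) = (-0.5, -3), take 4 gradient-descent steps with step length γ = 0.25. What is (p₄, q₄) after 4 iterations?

∇h = (2p, 6q + 6)
(p₁, q₁) = (-0.5, -3) − 0.25·(-1, -12) = (-0.25, 0)
(p₂, q₂) = (-0.25, 0) − 0.25·(-0.5, 6) = (-0.125, -1.5)
(p₃, q₃) = (-0.125, -1.5) − 0.25·(-0.25, -3) = (-0.0625, -0.75)
(p₄, q₄) = (-0.0625, -0.75) − 0.25·(-0.125, 1.5) = (-0.03125, -1.125)

(-0.03125, -1.125)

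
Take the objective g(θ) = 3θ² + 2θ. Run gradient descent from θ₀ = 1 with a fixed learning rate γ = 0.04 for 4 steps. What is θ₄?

g′(θ) = 6θ + 2
θ₁ = 1 − 0.04·8 = 0.68
θ₂ = 0.68 − 0.04·6.08 = 0.4368
θ₃ = 0.4368 − 0.04·4.6208 = 0.251968
θ₄ = 0.251968 − 0.04·3.511808 = 0.11149568

0.11149568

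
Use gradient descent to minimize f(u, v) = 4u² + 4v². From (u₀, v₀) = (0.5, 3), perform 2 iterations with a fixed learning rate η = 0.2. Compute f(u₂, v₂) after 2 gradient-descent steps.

∇f = (8u, 8v)
Step 1: at (0.5, 3), ∇f = (4, 24) → (0.5, 3) − 0.2·(4, 24) = (-0.3, -1.8)
Step 2: at (-0.3, -1.8), ∇f = (-2.4, -14.4) → (-0.3, -1.8) − 0.2·(-2.4, -14.4) = (0.18, 1.08)
f(0.18, 1.08) = 4.7952

4.7952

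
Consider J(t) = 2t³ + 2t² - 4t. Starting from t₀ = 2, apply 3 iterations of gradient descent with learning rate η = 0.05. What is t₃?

0.5594448

J′(t) = 6t² + 4t - 4
Step 1: J′(2) = 28; t₁ = 2 − 0.05·28 = 0.6
Step 2: J′(0.6) = 0.56; t₂ = 0.6 − 0.05·0.56 = 0.572
Step 3: J′(0.572) = 0.251104; t₃ = 0.572 − 0.05·0.251104 = 0.5594448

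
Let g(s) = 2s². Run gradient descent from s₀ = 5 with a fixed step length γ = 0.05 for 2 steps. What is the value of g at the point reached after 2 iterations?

g′(s) = 4s
s₁ = 5 − 0.05·20 = 4
s₂ = 4 − 0.05·16 = 3.2
g(3.2) = 20.48

20.48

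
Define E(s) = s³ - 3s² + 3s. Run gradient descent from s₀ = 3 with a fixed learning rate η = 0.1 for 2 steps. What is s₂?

E′(s) = 3s² - 6s + 3
s₁ = 3 − 0.1·12 = 1.8
s₂ = 1.8 − 0.1·1.92 = 1.608

1.608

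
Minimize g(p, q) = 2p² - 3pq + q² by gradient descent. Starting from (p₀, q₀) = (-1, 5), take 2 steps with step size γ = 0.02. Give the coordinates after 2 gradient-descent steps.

∇g = (4p - 3q, -3p + 2q)
Step 1: at (-1, 5), ∇g = (-19, 13) → (-1, 5) − 0.02·(-19, 13) = (-0.62, 4.74)
Step 2: at (-0.62, 4.74), ∇g = (-16.7, 11.34) → (-0.62, 4.74) − 0.02·(-16.7, 11.34) = (-0.286, 4.5132)

(-0.286, 4.5132)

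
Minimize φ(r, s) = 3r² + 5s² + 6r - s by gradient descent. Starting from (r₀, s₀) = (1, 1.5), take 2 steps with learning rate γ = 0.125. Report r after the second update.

∇φ = (6r + 6, 10s - 1)
(r₁, s₁) = (1, 1.5) − 0.125·(12, 14) = (-0.5, -0.25)
(r₂, s₂) = (-0.5, -0.25) − 0.125·(3, -3.5) = (-0.875, 0.1875)
r = -0.875

-0.875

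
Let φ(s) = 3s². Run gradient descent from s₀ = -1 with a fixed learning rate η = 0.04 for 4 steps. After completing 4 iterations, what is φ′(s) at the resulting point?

φ′(s) = 6s
Step 1: φ′(-1) = -6; s₁ = -1 − 0.04·(-6) = -0.76
Step 2: φ′(-0.76) = -4.56; s₂ = -0.76 − 0.04·(-4.56) = -0.5776
Step 3: φ′(-0.5776) = -3.4656; s₃ = -0.5776 − 0.04·(-3.4656) = -0.438976
Step 4: φ′(-0.438976) = -2.633856; s₄ = -0.438976 − 0.04·(-2.633856) = -0.33362176
φ′(s) at (-0.33362176) = -2.00173056

-2.00173056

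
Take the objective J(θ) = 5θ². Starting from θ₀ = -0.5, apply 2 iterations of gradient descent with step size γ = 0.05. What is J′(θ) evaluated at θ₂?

J′(θ) = 10θ
θ₁ = -0.5 − 0.05·(-5) = -0.25
θ₂ = -0.25 − 0.05·(-2.5) = -0.125
J′(θ) at (-0.125) = -1.25

-1.25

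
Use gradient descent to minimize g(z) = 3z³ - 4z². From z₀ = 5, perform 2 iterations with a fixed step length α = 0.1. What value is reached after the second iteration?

-188.325

g′(z) = 9z² - 8z
Step 1: g′(5) = 185; z₁ = 5 − 0.1·185 = -13.5
Step 2: g′(-13.5) = 1748.25; z₂ = -13.5 − 0.1·1748.25 = -188.325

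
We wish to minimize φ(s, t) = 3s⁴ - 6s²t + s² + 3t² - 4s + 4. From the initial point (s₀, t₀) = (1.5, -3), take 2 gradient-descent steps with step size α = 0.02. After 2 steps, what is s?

-0.05258728

∇φ = (12s³ - 12st + 2s - 4, -6s² + 6t)
Step 1: at (1.5, -3), ∇φ = (93.5, -31.5) → (1.5, -3) − 0.02·(93.5, -31.5) = (-0.37, -2.37)
Step 2: at (-0.37, -2.37), ∇φ = (-15.870636, -15.0414) → (-0.37, -2.37) − 0.02·(-15.870636, -15.0414) = (-0.05258728, -2.069172)
s = -0.05258728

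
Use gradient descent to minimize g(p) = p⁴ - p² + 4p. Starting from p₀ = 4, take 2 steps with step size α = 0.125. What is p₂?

10363.5625

g′(p) = 4p³ - 2p + 4
Step 1: g′(4) = 252; p₁ = 4 − 0.125·252 = -27.5
Step 2: g′(-27.5) = -83128.5; p₂ = -27.5 − 0.125·(-83128.5) = 10363.5625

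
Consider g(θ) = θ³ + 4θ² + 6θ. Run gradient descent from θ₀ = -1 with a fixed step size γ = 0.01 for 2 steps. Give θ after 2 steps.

-1.019803

g′(θ) = 3θ² + 8θ + 6
Step 1: g′(-1) = 1; θ₁ = -1 − 0.01·1 = -1.01
Step 2: g′(-1.01) = 0.9803; θ₂ = -1.01 − 0.01·0.9803 = -1.019803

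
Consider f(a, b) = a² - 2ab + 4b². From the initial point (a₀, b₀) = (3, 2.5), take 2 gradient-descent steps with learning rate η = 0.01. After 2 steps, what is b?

2.231

∇f = (2a - 2b, -2a + 8b)
Step 1: at (3, 2.5), ∇f = (1, 14) → (3, 2.5) − 0.01·(1, 14) = (2.99, 2.36)
Step 2: at (2.99, 2.36), ∇f = (1.26, 12.9) → (2.99, 2.36) − 0.01·(1.26, 12.9) = (2.9774, 2.231)
b = 2.231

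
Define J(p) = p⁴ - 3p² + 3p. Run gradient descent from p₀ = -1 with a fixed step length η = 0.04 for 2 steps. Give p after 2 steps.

J′(p) = 4p³ - 6p + 3
Step 1: J′(-1) = 5; p₁ = -1 − 0.04·5 = -1.2
Step 2: J′(-1.2) = 3.288; p₂ = -1.2 − 0.04·3.288 = -1.33152

-1.33152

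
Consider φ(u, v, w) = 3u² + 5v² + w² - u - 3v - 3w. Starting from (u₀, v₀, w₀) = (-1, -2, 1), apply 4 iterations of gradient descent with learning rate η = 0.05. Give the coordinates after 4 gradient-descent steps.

∇φ = (6u - 1, 10v - 3, 2w - 3)
(u₁, v₁, w₁) = (-1, -2, 1) − 0.05·(-7, -23, -1) = (-0.65, -0.85, 1.05)
(u₂, v₂, w₂) = (-0.65, -0.85, 1.05) − 0.05·(-4.9, -11.5, -0.9) = (-0.405, -0.275, 1.095)
(u₃, v₃, w₃) = (-0.405, -0.275, 1.095) − 0.05·(-3.43, -5.75, -0.81) = (-0.2335, 0.0125, 1.1355)
(u₄, v₄, w₄) = (-0.2335, 0.0125, 1.1355) − 0.05·(-2.401, -2.875, -0.729) = (-0.11345, 0.15625, 1.17195)

(-0.11345, 0.15625, 1.17195)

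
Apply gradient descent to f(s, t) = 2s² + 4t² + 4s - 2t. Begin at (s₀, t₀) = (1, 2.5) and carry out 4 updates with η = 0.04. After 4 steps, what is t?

∇f = (4s + 4, 8t - 2)
(s₁, t₁) = (1, 2.5) − 0.04·(8, 18) = (0.68, 1.78)
(s₂, t₂) = (0.68, 1.78) − 0.04·(6.72, 12.24) = (0.4112, 1.2904)
(s₃, t₃) = (0.4112, 1.2904) − 0.04·(5.6448, 8.3232) = (0.185408, 0.957472)
(s₄, t₄) = (0.185408, 0.957472) − 0.04·(4.741632, 5.659776) = (-0.00425728, 0.73108096)
t = 0.73108096

0.73108096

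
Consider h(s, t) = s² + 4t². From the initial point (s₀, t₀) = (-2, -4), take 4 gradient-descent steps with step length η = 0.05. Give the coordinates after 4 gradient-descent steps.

∇h = (2s, 8t)
Step 1: at (-2, -4), ∇h = (-4, -32) → (-2, -4) − 0.05·(-4, -32) = (-1.8, -2.4)
Step 2: at (-1.8, -2.4), ∇h = (-3.6, -19.2) → (-1.8, -2.4) − 0.05·(-3.6, -19.2) = (-1.62, -1.44)
Step 3: at (-1.62, -1.44), ∇h = (-3.24, -11.52) → (-1.62, -1.44) − 0.05·(-3.24, -11.52) = (-1.458, -0.864)
Step 4: at (-1.458, -0.864), ∇h = (-2.916, -6.912) → (-1.458, -0.864) − 0.05·(-2.916, -6.912) = (-1.3122, -0.5184)

(-1.3122, -0.5184)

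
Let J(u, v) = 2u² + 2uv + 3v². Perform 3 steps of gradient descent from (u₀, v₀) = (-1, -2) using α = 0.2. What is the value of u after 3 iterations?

0.12

∇J = (4u + 2v, 2u + 6v)
(u₁, v₁) = (-1, -2) − 0.2·(-8, -14) = (0.6, 0.8)
(u₂, v₂) = (0.6, 0.8) − 0.2·(4, 6) = (-0.2, -0.4)
(u₃, v₃) = (-0.2, -0.4) − 0.2·(-1.6, -2.8) = (0.12, 0.16)
u = 0.12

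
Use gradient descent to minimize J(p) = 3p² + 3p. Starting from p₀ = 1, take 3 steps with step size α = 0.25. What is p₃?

-0.6875

J′(p) = 6p + 3
Step 1: J′(1) = 9; p₁ = 1 − 0.25·9 = -1.25
Step 2: J′(-1.25) = -4.5; p₂ = -1.25 − 0.25·(-4.5) = -0.125
Step 3: J′(-0.125) = 2.25; p₃ = -0.125 − 0.25·2.25 = -0.6875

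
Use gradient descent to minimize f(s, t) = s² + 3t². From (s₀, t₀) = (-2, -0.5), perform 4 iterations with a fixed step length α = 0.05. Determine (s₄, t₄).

∇f = (2s, 6t)
(s₁, t₁) = (-2, -0.5) − 0.05·(-4, -3) = (-1.8, -0.35)
(s₂, t₂) = (-1.8, -0.35) − 0.05·(-3.6, -2.1) = (-1.62, -0.245)
(s₃, t₃) = (-1.62, -0.245) − 0.05·(-3.24, -1.47) = (-1.458, -0.1715)
(s₄, t₄) = (-1.458, -0.1715) − 0.05·(-2.916, -1.029) = (-1.3122, -0.12005)

(-1.3122, -0.12005)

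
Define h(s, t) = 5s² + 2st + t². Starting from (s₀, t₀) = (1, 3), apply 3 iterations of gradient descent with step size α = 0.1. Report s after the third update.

-0.376

∇h = (10s + 2t, 2s + 2t)
(s₁, t₁) = (1, 3) − 0.1·(16, 8) = (-0.6, 2.2)
(s₂, t₂) = (-0.6, 2.2) − 0.1·(-1.6, 3.2) = (-0.44, 1.88)
(s₃, t₃) = (-0.44, 1.88) − 0.1·(-0.64, 2.88) = (-0.376, 1.592)
s = -0.376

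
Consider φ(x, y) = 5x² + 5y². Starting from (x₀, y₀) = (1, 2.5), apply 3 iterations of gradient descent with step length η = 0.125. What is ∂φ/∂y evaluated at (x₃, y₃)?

-0.390625

∇φ = (10x, 10y)
(x₁, y₁) = (1, 2.5) − 0.125·(10, 25) = (-0.25, -0.625)
(x₂, y₂) = (-0.25, -0.625) − 0.125·(-2.5, -6.25) = (0.0625, 0.15625)
(x₃, y₃) = (0.0625, 0.15625) − 0.125·(0.625, 1.5625) = (-0.015625, -0.0390625)
∂φ/∂y at (-0.015625, -0.0390625) = -0.390625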